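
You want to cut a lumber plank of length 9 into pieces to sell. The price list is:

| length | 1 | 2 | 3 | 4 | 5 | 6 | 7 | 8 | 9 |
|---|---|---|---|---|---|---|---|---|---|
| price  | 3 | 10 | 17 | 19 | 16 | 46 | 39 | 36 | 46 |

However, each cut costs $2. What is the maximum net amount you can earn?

Consider every possible first cut. r[k] is the best of p[i]+r[k−i] over all sellable i≤k, charging 2 whenever i<k.
r[1] = 3
r[2] = 10
r[3] = 17
r[4] = 19
r[5] = 25  (first piece 2, then r[3]=17)
r[6] = 46
r[7] = 47  (first piece 1, then r[6]=46)
r[8] = 54  (first piece 2, then r[6]=46)
r[9] = 61  (first piece 3, then r[6]=46)
One optimal plan: pieces 6 + 3 (1 cut) → $63 − $2 = $61.

61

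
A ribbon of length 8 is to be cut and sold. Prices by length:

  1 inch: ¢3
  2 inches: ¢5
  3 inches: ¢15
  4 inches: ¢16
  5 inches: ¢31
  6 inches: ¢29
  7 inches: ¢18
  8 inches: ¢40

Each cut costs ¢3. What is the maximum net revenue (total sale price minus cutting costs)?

43

Consider every possible first cut. r[k] is the best of p[i]+r[k−i] over all sellable i≤k, charging 3 whenever i<k.
r[1] = 3
r[2] = 5
r[3] = 15
r[4] = 16
r[5] = 31
r[6] = 31  (first piece 1, then r[5]=31)
r[7] = 33  (first piece 2, then r[5]=31)
r[8] = 43  (first piece 3, then r[5]=31)
One optimal plan: pieces 5 + 3 (1 cut) → ¢46 − ¢3 = ¢43.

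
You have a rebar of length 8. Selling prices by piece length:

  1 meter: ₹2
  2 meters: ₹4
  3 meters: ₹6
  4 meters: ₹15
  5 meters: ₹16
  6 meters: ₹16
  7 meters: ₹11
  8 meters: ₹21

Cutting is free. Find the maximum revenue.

Consider every possible first cut. v[k] is the best of p[i]+v[k−i] over all sellable i≤k.
v[1] = 2
v[2] = max(2+2, 4+0) = 4
v[3] = max(2+4, 4+2, 6+0) = 6
v[4] = max(2+6, 4+4, 6+2, 15+0) = 15
v[5] = max(2+15, 4+6, 6+4, 15+2, 16+0) = 17
v[6] = max(2+17, 4+15, 6+6, 15+4, 16+2, 16+0) = 19
v[7] = max(2+19, 4+17, 6+15, …, 16+2, 11+0) = 21
v[8] = max(2+21, 4+19, 6+17, …, 11+2, 21+0) = 30
One optimal cutting: 4 + 4 → ₹15 + ₹15 = ₹30.

30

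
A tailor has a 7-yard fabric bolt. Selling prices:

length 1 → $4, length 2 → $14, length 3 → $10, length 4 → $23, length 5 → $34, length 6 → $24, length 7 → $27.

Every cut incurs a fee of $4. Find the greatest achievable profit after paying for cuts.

Let net[k] be the best obtainable value from length k. For each k, try every first piece i and keep the best of price[i] + net[k−i] minus the 4 cut fee when i<k.
net[1] = 4
net[2] = 14
net[3] = 14  (first piece 1, then net[2]=14)
net[4] = 24  (first piece 2, then net[2]=14)
net[5] = 34
net[6] = 34  (first piece 1, then net[5]=34)
net[7] = 44  (first piece 2, then net[5]=34)
One optimal plan: pieces 5 + 2 (1 cut) → $48 − $4 = $44.

44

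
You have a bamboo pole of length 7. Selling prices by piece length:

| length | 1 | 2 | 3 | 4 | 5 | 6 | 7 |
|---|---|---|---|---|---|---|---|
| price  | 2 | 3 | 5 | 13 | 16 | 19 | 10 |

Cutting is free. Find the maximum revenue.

21

Build r[k] bottom-up: r[k] = max over allowed piece i of (p[i] + r[k−i]).
r[1] = 2
r[2] = max(2+2, 3+0) = 4
r[3] = max(2+4, 3+2, 5+0) = 6
r[4] = max(2+6, 3+4, 5+2, 13+0) = 13
r[5] = max(2+13, 3+6, 5+4, 13+2, 16+0) = 16
r[6] = max(2+16, 3+13, 5+6, 13+4, 16+2, 19+0) = 19
r[7] = max(2+19, 3+16, 5+13, …, 19+2, 10+0) = 21
One optimal cutting: 6 + 1 → $19 + $2 = $21.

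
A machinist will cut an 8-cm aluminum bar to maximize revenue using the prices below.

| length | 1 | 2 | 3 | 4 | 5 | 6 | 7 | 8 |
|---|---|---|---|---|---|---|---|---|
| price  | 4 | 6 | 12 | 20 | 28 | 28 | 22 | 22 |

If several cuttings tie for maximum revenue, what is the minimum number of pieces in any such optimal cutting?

Let r[k] be the best obtainable value from length k. For each k, try every first piece i and keep the best of price[i] + r[k−i].
r[1] = 4
r[2] = max(4+4, 6+0) = 8
r[3] = max(4+8, 6+4, 12+0) = 12
r[4] = max(4+12, 6+8, 12+4, 20+0) = 20
r[5] = max(4+20, 6+12, 12+8, 20+4, 28+0) = 28
r[6] = max(4+28, 6+20, 12+12, 20+8, 28+4, 28+0) = 32
r[7] = max(4+32, 6+28, 12+20, …, 28+4, 22+0) = 36
r[8] = max(4+36, 6+32, 12+28, …, 22+4, 22+0) = 40
Maximum revenue is $40.
Now minimize piece count subject to staying optimal: for each k, pieces[k] = 1 + min over i with p[i]+r[k−i]=r[k] of pieces[k−i].
pieces[5] = 1
pieces[6] = 2
pieces[7] = 3
pieces[8] = 2

2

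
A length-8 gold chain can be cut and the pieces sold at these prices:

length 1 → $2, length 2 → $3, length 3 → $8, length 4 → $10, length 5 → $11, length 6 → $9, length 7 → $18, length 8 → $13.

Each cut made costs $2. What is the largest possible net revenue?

Consider every possible first cut. v[k] is the best of p[i]+v[k−i] over all sellable i≤k, charging 2 whenever i<k.
v[1] = 2
v[2] = 3
v[3] = 8
v[4] = 10
v[5] = 11
v[6] = 14  (first piece 3, then v[3]=8)
v[7] = 18
v[8] = 18  (first piece 1, then v[7]=18)
One optimal plan: pieces 7 + 1 (1 cut) → $20 − $2 = $18.

18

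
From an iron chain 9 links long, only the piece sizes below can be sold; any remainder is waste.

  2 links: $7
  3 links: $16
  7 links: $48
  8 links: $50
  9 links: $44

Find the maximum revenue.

Let r[k] be the best obtainable value from length k. For each k, try every first piece i and keep the best of price[i] + r[k−i].
r[1] = 0
r[2] = 7
r[3] = 16
r[4] = 16
r[5] = 23  (first piece 2, then r[3]=16)
r[6] = 32  (first piece 3, then r[3]=16)
r[7] = 48
r[8] = 50
r[9] = 55  (first piece 2, then r[7]=48)
One optimal cutting: 7 + 2 → $55.

55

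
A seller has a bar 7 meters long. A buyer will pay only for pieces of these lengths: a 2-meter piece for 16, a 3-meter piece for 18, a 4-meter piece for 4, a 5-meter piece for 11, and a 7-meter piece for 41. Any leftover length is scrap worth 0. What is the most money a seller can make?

Let r[k] be the best obtainable value from length k. For each k, try every first piece i and keep the best of price[i] + r[k−i].
r[1] = 0
r[2] = 16
r[3] = 18
r[4] = 32  (first piece 2, then r[2]=16)
r[5] = 34  (first piece 2, then r[3]=18)
r[6] = 48  (first piece 2, then r[4]=32)
r[7] = 50  (first piece 2, then r[5]=34)
One optimal cutting: 3 + 2 + 2 → 50.

50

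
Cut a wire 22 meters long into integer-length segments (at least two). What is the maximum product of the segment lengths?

2916

Fill prod[k] for k=2..22: at each k try every first piece i and multiply by the better of (k−i) uncut or prod[k−i].
Small cases: prod[2]=1, prod[3]=2, prod[4]=4, prod[5]=6, prod[6]=9, prod[7]=12, prod[8]=18, prod[9]=27, prod[10]=36, prod[11]=54, prod[12]=81, prod[13]=108, prod[14]=162, prod[15]=243, prod[16]=324, prod[17]=486.
prod[18] = max(1×486, 2×324, 3×243, …, 16×2, 17×1) = 729
prod[19] = max(1×729, 2×486, 3×324, …, 17×2, 18×1) = 972
prod[20] = max(1×972, 2×729, 3×486, …, 18×2, 19×1) = 1458
prod[21] = max(1×1458, 2×972, 3×729, …, 19×2, 20×1) = 2187
prod[22] = max(1×2187, 2×1458, 3×972, …, 20×2, 21×1) = 2916
One optimal split: 3 + 3 + 3 + 3 + 3 + 3 + 2 + 2; product 3×3×3×3×3×3×2×2 = 2916.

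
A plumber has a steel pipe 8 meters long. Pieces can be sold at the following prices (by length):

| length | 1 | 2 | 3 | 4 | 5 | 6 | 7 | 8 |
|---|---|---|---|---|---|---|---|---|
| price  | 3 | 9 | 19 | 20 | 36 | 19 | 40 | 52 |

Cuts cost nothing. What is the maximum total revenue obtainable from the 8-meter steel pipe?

55

Build best[k] bottom-up: best[k] = max over allowed piece i of (p[i] + best[k−i]).
best[1] = 3
best[2] = 9
best[3] = 19
best[4] = 22  (first piece 1, then best[3]=19)
best[5] = 36
best[6] = 39  (first piece 1, then best[5]=36)
best[7] = 45  (first piece 2, then best[5]=36)
best[8] = 55  (first piece 3, then best[5]=36)
One optimal cutting: 5 + 3 → $36 + $19 = $55.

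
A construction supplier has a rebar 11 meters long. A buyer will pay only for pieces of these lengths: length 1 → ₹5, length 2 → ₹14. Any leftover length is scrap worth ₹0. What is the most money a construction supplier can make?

Let best[k] be the best obtainable value from length k. For each k, try every first piece i and keep the best of price[i] + best[k−i].
best[1] = 5
best[2] = max(5+5, 14+0) = 14
best[3] = max(5+14, 14+5) = 19
best[4] = max(5+19, 14+14) = 28
best[5] = max(5+28, 14+19) = 33
best[6] = max(5+33, 14+28) = 42
best[7] = max(5+42, 14+33) = 47
best[8] = max(5+47, 14+42) = 56
best[9] = max(5+56, 14+47) = 61
best[10] = max(5+61, 14+56) = 70
best[11] = max(5+70, 14+61) = 75
One optimal cutting: 2 + 2 + 2 + 2 + 2 + 1 → ₹75.

75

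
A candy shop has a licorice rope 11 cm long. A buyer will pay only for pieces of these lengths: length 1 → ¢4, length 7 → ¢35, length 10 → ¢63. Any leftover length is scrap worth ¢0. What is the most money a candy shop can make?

67

Consider every possible first cut. best[k] is the best of p[i]+best[k−i] over all sellable i≤k.
best[1] = 4
best[2] = 8  (first piece 1, then best[1]=4)
best[3] = 12  (first piece 1, then best[2]=8)
best[4] = 16  (first piece 1, then best[3]=12)
best[5] = 20  (first piece 1, then best[4]=16)
best[6] = 24  (first piece 1, then best[5]=20)
best[7] = max(4+24, 35+0) = 35
best[8] = max(4+35, 35+4) = 39
best[9] = max(4+39, 35+8) = 43
best[10] = max(4+43, 35+12, 63+0) = 63
best[11] = max(4+63, 35+16, 63+4) = 67
One optimal cutting: 10 + 1 → ¢67.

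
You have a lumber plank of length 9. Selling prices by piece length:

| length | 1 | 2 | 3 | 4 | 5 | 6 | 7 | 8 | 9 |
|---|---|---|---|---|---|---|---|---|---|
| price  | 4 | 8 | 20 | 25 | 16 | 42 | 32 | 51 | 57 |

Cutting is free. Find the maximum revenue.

Consider every possible first cut. R[k] is the best of p[i]+R[k−i] over all sellable i≤k.
R[1] = 4
R[2] = 8  (first piece 1, then R[1]=4)
R[3] = 20
R[4] = 25
R[5] = 29  (first piece 1, then R[4]=25)
R[6] = 42
R[7] = 46  (first piece 1, then R[6]=42)
R[8] = 51
R[9] = 62  (first piece 3, then R[6]=42)
One optimal cutting: 6 + 3 → $42 + $20 = $62.

62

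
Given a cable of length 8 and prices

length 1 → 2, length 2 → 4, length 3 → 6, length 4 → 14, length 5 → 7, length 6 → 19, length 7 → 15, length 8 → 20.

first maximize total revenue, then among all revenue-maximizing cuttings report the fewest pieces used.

2

Consider every possible first cut. r[k] is the best of p[i]+r[k−i] over all sellable i≤k.
r[1] = 2
r[2] = 4  (first piece 1, then r[1]=2)
r[3] = 6  (first piece 1, then r[2]=4)
r[4] = 14
r[5] = 16  (first piece 1, then r[4]=14)
r[6] = 19
r[7] = 21  (first piece 1, then r[6]=19)
r[8] = 28  (first piece 4, then r[4]=14)
Maximum revenue is 28.
Now minimize piece count subject to staying optimal: for each k, pieces[k] = 1 + min over i with p[i]+r[k−i]=r[k] of pieces[k−i].
pieces[5] = 2
pieces[6] = 1
pieces[7] = 2
pieces[8] = 2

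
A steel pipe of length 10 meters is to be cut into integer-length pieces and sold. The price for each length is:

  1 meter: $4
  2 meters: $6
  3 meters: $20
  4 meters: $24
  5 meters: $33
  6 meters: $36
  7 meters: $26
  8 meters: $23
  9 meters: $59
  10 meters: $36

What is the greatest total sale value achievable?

Consider every possible first cut. best[k] is the best of p[i]+best[k−i] over all sellable i≤k.
best[1] = 4
best[2] = max(4+4, 6+0) = 8
best[3] = max(4+8, 6+4, 20+0) = 20
best[4] = max(4+20, 6+8, 20+4, 24+0) = 24
best[5] = max(4+24, 6+20, 20+8, 24+4, 33+0) = 33
best[6] = max(4+33, 6+24, 20+20, 24+8, 33+4, 36+0) = 40
best[7] = max(4+40, 6+33, 20+24, …, 36+4, 26+0) = 44
best[8] = max(4+44, 6+40, 20+33, …, 26+4, 23+0) = 53
best[9] = max(4+53, 6+44, 20+40, …, 23+4, 59+0) = 60
best[10] = max(4+60, 6+53, 20+44, …, 59+4, 36+0) = 66
One optimal cutting: 5 + 5 → $33 + $33 = $66.

66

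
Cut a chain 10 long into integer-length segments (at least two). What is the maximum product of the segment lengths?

36

Let prod[k] be the best product for length k (with at least one cut). For each first piece i, the rest contributes max(k−i, prod[k−i]).
Small cases: prod[2]=1, prod[3]=2.
prod[4] = 2·max(2,1) = 2·2 = 4
prod[5] = 2·max(3,2) = 2·3 = 6
prod[6] = 3·max(3,2) = 3·3 = 9
prod[7] = 2·max(5,6) = 2·6 = 12
prod[8] = 2·max(6,9) = 2·9 = 18
prod[9] = 3·max(6,9) = 3·9 = 27
prod[10] = 2·max(8,18) = 2·18 = 36
One optimal split: 3 + 3 + 2 + 2; product 3·3·2·2 = 36.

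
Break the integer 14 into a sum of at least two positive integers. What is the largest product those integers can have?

162

Let P[k] be the best product for length k (with at least one cut). For each first piece i, the rest contributes max(k−i, P[k−i]).
Small cases: P[2]=1, P[3]=2, P[4]=4, P[5]=6, P[6]=9, P[7]=12, P[8]=18, P[9]=27.
P[10] = 2×max(8,18) = 2×18 = 36
P[11] = 2×max(9,27) = 2×27 = 54
P[12] = 3×max(9,27) = 3×27 = 81
P[13] = 2×max(11,54) = 2×54 = 108
P[14] = 2×max(12,81) = 2×81 = 162
One optimal split: 3 + 3 + 3 + 3 + 2; product 3×3×3×3×2 = 162.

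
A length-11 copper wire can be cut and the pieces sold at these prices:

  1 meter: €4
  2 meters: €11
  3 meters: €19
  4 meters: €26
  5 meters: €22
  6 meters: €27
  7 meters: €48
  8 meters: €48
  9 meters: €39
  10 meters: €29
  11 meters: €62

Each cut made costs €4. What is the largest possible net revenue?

Let r[k] be the best obtainable value from length k. For each k, try every first piece i and keep the best of price[i] + r[k−i] minus the 4 cut fee when i<k.
r[1] = 4
r[2] = 11
r[3] = 19
r[4] = 26
r[5] = 26  (first piece 1, then r[4]=26)
r[6] = 34  (first piece 3, then r[3]=19)
r[7] = 48
r[8] = 48  (first piece 1, then r[7]=48)
r[9] = 55  (first piece 2, then r[7]=48)
r[10] = 63  (first piece 3, then r[7]=48)
r[11] = 70  (first piece 4, then r[7]=48)
One optimal plan: pieces 7 + 4 (1 cut) → €74 − €4 = €70.

70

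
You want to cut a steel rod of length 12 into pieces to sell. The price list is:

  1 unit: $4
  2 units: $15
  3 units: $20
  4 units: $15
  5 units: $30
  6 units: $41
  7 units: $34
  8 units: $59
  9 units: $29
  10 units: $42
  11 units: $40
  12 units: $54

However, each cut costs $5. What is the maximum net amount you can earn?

Let r[k] be the best obtainable value from length k. For each k, try every first piece i and keep the best of price[i] + r[k−i] minus the 5 cut fee when i<k.
r[1] = 4
r[2] = 15
r[3] = 20
r[4] = 25  (first piece 2, then r[2]=15)
r[5] = 30  (first piece 2, then r[3]=20)
r[6] = 41
r[7] = 40  (first piece 1, then r[6]=41)
r[8] = 59
r[9] = 58  (first piece 1, then r[8]=59)
r[10] = 69  (first piece 2, then r[8]=59)
r[11] = 74  (first piece 3, then r[8]=59)
r[12] = 79  (first piece 2, then r[10]=69)
One optimal plan: pieces 8 + 2 + 2 (2 cuts) → $89 − $10 = $79.

79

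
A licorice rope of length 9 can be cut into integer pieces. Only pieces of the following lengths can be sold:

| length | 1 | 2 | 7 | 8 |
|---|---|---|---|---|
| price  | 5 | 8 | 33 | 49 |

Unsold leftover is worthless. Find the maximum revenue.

Build r[k] bottom-up: r[k] = max over allowed piece i of (p[i] + r[k−i]).
r[1] = 5
r[2] = 10  (first piece 1, then r[1]=5)
r[3] = 15  (first piece 1, then r[2]=10)
r[4] = 20  (first piece 1, then r[3]=15)
r[5] = 25  (first piece 1, then r[4]=20)
r[6] = 30  (first piece 1, then r[5]=25)
r[7] = 35  (first piece 1, then r[6]=30)
r[8] = 49
r[9] = 54  (first piece 1, then r[8]=49)
One optimal cutting: 8 + 1 → ¢54.

54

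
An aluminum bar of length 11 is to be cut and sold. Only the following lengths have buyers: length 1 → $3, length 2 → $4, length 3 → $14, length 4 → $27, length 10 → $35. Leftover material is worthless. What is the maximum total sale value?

Let f[k] be the best obtainable value from length k. For each k, try every first piece i and keep the best of price[i] + f[k−i].
f[1] = 3
f[2] = 6  (first piece 1, then f[1]=3)
f[3] = 14
f[4] = 27
f[5] = 30  (first piece 1, then f[4]=27)
f[6] = 33  (first piece 1, then f[5]=30)
f[7] = 41  (first piece 3, then f[4]=27)
f[8] = 54  (first piece 4, then f[4]=27)
f[9] = 57  (first piece 1, then f[8]=54)
f[10] = 60  (first piece 1, then f[9]=57)
f[11] = 68  (first piece 3, then f[8]=54)
One optimal cutting: 4 + 4 + 3 → $68.

68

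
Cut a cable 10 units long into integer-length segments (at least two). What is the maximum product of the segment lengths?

36

Let g[k] be the best product for length k (with at least one cut). For each first piece i, the rest contributes max(k−i, g[k−i]).
g[2] = 1·max(1,0) = 1·1 = 1
g[3] = max(1·2, 2·1) = 2
g[4] = max(1·3, 2·2, 3·1) = 4
g[5] = max(1·4, 2·3, 3·2, 4·1) = 6
g[6] = max(1·6, 2·4, 3·3, 4·2, 5·1) = 9
g[7] = max(1·9, 2·6, 3·4, 4·3, 5·2, 6·1) = 12
g[8] = max(1·12, 2·9, 3·6, …, 6·2, 7·1) = 18
g[9] = max(1·18, 2·12, 3·9, …, 7·2, 8·1) = 27
g[10] = max(1·27, 2·18, 3·12, …, 8·2, 9·1) = 36
One optimal split: 3 + 3 + 2 + 2; product 3·3·2·2 = 36.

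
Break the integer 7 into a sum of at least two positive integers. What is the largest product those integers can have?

12

Let prod[k] be the best product for length k (with at least one cut). For each first piece i, the rest contributes max(k−i, prod[k−i]).
prod[2] = 1*max(1,0) = 1*1 = 1
prod[3] = 1*max(2,1) = 1*2 = 2
prod[4] = 2*max(2,1) = 2*2 = 4
prod[5] = 2*max(3,2) = 2*3 = 6
prod[6] = 3*max(3,2) = 3*3 = 9
prod[7] = 2*max(5,6) = 2*6 = 12
One optimal split: 3 + 2 + 2; product 3*2*2 = 12.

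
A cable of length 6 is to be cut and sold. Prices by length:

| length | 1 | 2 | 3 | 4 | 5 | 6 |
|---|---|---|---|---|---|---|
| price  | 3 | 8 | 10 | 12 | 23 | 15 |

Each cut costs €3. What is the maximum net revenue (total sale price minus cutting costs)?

Let net[k] be the best obtainable value from length k. For each k, try every first piece i and keep the best of price[i] + net[k−i] minus the 3 cut fee when i<k.
net[1] = 3
net[2] = max(3+3-3, 8+0) = 8
net[3] = max(3+8-3, 8+3-3, 10+0) = 10
net[4] = max(3+10-3, 8+8-3, 10+3-3, 12+0) = 13
net[5] = max(3+13-3, 8+10-3, 10+8-3, 12+3-3, 23+0) = 23
net[6] = max(3+23-3, 8+13-3, 10+10-3, 12+8-3, 23+3-3, 15+0) = 23
One optimal plan: pieces 5 + 1 (1 cut) → €26 − €3 = €23.

23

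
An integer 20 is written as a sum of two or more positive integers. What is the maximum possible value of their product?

Let g[k] be the best product for length k (with at least one cut). For each first piece i, the rest contributes max(k−i, g[k−i]).
g[2] = 1×max(1,0) = 1×1 = 1
g[3] = 1×max(2,1) = 1×2 = 2
g[4] = 2×max(2,1) = 2×2 = 4
g[5] = 2×max(3,2) = 2×3 = 6
g[6] = 3×max(3,2) = 3×3 = 9
g[7] = 2×max(5,6) = 2×6 = 12
g[8] = 2×max(6,9) = 2×9 = 18
g[9] = 3×max(6,9) = 3×9 = 27
g[10] = 2×max(8,18) = 2×18 = 36
g[11] = 2×max(9,27) = 2×27 = 54
g[12] = 3×max(9,27) = 3×27 = 81
g[13] = 2×max(11,54) = 2×54 = 108
g[14] = 2×max(12,81) = 2×81 = 162
g[15] = 3×max(12,81) = 3×81 = 243
g[16] = 2×max(14,162) = 2×162 = 324
g[17] = 2×max(15,243) = 2×243 = 486
g[18] = 3×max(15,243) = 3×243 = 729
g[19] = 2×max(17,486) = 2×486 = 972
g[20] = 2×max(18,729) = 2×729 = 1458
One optimal split: 3 + 3 + 3 + 3 + 3 + 3 + 2; product 3×3×3×3×3×3×2 = 1458.

1458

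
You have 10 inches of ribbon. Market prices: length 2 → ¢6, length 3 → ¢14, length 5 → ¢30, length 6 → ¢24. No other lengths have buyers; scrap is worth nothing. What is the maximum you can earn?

60

Let r[k] be the best obtainable value from length k. For each k, try every first piece i and keep the best of price[i] + r[k−i].
r[1] = 0
r[2] = 6
r[3] = 14
r[4] = 14
r[5] = 30
r[6] = 30
r[7] = 36  (first piece 2, then r[5]=30)
r[8] = 44  (first piece 3, then r[5]=30)
r[9] = 44
r[10] = 60  (first piece 5, then r[5]=30)
One optimal cutting: 5 + 5 → ¢60.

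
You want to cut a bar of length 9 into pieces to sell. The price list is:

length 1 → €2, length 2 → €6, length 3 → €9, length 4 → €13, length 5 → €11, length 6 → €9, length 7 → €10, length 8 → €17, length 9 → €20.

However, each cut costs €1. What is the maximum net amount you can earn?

26

Build r[k] bottom-up: r[k] = max over allowed piece i of (p[i] + r[k−i]) − 1 per cut.
r[1] = 2
r[2] = 6
r[3] = 9
r[4] = 13
r[5] = 14  (first piece 1, then r[4]=13)
r[6] = 18  (first piece 2, then r[4]=13)
r[7] = 21  (first piece 3, then r[4]=13)
r[8] = 25  (first piece 4, then r[4]=13)
r[9] = 26  (first piece 1, then r[8]=25)
One optimal plan: pieces 4 + 4 + 1 (2 cuts) → €28 − €2 = €26.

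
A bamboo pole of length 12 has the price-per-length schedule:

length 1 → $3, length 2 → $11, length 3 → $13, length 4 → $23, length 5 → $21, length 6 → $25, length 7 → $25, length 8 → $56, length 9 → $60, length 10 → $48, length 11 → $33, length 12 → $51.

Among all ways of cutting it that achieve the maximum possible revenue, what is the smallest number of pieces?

Let r[k] be the best obtainable value from length k. For each k, try every first piece i and keep the best of price[i] + r[k−i].
r[1] = 3
r[2] = max(3+3, 11+0) = 11
r[3] = max(3+11, 11+3, 13+0) = 14
r[4] = max(3+14, 11+11, 13+3, 23+0) = 23
r[5] = max(3+23, 11+14, 13+11, 23+3, 21+0) = 26
r[6] = max(3+26, 11+23, 13+14, 23+11, 21+3, 25+0) = 34
r[7] = max(3+34, 11+26, 13+23, …, 25+3, 25+0) = 37
r[8] = max(3+37, 11+34, 13+26, …, 25+3, 56+0) = 56
r[9] = max(3+56, 11+37, 13+34, …, 56+3, 60+0) = 60
r[10] = max(3+60, 11+56, 13+37, …, 60+3, 48+0) = 67
r[11] = max(3+67, 11+60, 13+56, …, 48+3, 33+0) = 71
r[12] = max(3+71, 11+67, 13+60, …, 33+3, 51+0) = 79
Maximum revenue is $79.
Now minimize piece count subject to staying optimal: for each k, pieces[k] = 1 + min over i with p[i]+r[k−i]=r[k] of pieces[k−i].
pieces[9] = 1
pieces[10] = 2
pieces[11] = 2
pieces[12] = 2

2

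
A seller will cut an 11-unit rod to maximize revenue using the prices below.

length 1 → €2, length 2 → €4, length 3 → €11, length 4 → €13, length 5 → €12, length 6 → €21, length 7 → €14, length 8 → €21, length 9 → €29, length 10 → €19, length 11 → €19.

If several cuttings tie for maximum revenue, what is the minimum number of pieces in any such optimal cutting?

3

Let r[k] be the best obtainable value from length k. For each k, try every first piece i and keep the best of price[i] + r[k−i].
r[1] = 2
r[2] = max(2+2, 4+0) = 4
r[3] = max(2+4, 4+2, 11+0) = 11
r[4] = max(2+11, 4+4, 11+2, 13+0) = 13
r[5] = max(2+13, 4+11, 11+4, 13+2, 12+0) = 15
r[6] = max(2+15, 4+13, 11+11, 13+4, 12+2, 21+0) = 22
r[7] = max(2+22, 4+15, 11+13, …, 21+2, 14+0) = 24
r[8] = max(2+24, 4+22, 11+15, …, 14+2, 21+0) = 26
r[9] = max(2+26, 4+24, 11+22, …, 21+2, 29+0) = 33
r[10] = max(2+33, 4+26, 11+24, …, 29+2, 19+0) = 35
r[11] = max(2+35, 4+33, 11+26, …, 19+2, 19+0) = 37
Maximum revenue is €37.
Now minimize piece count subject to staying optimal: for each k, pieces[k] = 1 + min over i with p[i]+r[k−i]=r[k] of pieces[k−i].
pieces[8] = 2
pieces[9] = 3
pieces[10] = 3
pieces[11] = 3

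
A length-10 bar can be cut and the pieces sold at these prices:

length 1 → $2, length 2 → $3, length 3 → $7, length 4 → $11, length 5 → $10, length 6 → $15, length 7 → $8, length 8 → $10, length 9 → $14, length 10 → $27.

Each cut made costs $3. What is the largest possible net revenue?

27

Build v[k] bottom-up: v[k] = max over allowed piece i of (p[i] + v[k−i]) − 3 per cut.
v[1] = 2
v[2] = max(2+2-3, 3+0) = 3
v[3] = max(2+3-3, 3+2-3, 7+0) = 7
v[4] = max(2+7-3, 3+3-3, 7+2-3, 11+0) = 11
v[5] = max(2+11-3, 3+7-3, 7+3-3, 11+2-3, 10+0) = 10
v[6] = max(2+10-3, 3+11-3, 7+7-3, 11+3-3, 10+2-3, 15+0) = 15
v[7] = max(2+15-3, 3+10-3, 7+11-3, …, 15+2-3, 8+0) = 15
v[8] = max(2+15-3, 3+15-3, 7+10-3, …, 8+2-3, 10+0) = 19
v[9] = max(2+19-3, 3+15-3, 7+15-3, …, 10+2-3, 14+0) = 19
v[10] = max(2+19-3, 3+19-3, 7+15-3, …, 14+2-3, 27+0) = 27
Best is to make no cuts and sell whole for $27.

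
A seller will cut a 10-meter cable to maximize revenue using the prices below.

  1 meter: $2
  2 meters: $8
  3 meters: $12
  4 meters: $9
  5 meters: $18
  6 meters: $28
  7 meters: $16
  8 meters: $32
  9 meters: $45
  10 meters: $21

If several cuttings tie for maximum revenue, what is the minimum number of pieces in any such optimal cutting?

2

Consider every possible first cut. r[k] is the best of p[i]+r[k−i] over all sellable i≤k.
r[1] = 2
r[2] = 8
r[3] = 12
r[4] = 16  (first piece 2, then r[2]=8)
r[5] = 20  (first piece 2, then r[3]=12)
r[6] = 28
r[7] = 30  (first piece 1, then r[6]=28)
r[8] = 36  (first piece 2, then r[6]=28)
r[9] = 45
r[10] = 47  (first piece 1, then r[9]=45)
Maximum revenue is $47.
Now minimize piece count subject to staying optimal: for each k, pieces[k] = 1 + min over i with p[i]+r[k−i]=r[k] of pieces[k−i].
pieces[7] = 2
pieces[8] = 2
pieces[9] = 1
pieces[10] = 2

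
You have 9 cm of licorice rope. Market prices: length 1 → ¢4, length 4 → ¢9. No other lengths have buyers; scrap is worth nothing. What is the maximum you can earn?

Build f[k] bottom-up: f[k] = max over allowed piece i of (p[i] + f[k−i]).
f[1] = 4
f[2] = 8  (first piece 1, then f[1]=4)
f[3] = 12  (first piece 1, then f[2]=8)
f[4] = max(4+12, 9+0) = 16
f[5] = max(4+16, 9+4) = 20
f[6] = max(4+20, 9+8) = 24
f[7] = max(4+24, 9+12) = 28
f[8] = max(4+28, 9+16) = 32
f[9] = max(4+32, 9+20) = 36
One optimal cutting: 1 + 1 + 1 + 1 + 1 + 1 + 1 + 1 + 1 → ¢36.

36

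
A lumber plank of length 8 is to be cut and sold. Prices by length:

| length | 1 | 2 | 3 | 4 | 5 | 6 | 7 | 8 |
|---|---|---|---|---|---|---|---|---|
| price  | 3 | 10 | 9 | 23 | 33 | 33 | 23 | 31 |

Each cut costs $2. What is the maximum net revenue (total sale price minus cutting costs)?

Consider every possible first cut. v[k] is the best of p[i]+v[k−i] over all sellable i≤k, charging 2 whenever i<k.
v[1] = 3
v[2] = 10
v[3] = 11  (first piece 1, then v[2]=10)
v[4] = 23
v[5] = 33
v[6] = 34  (first piece 1, then v[5]=33)
v[7] = 41  (first piece 2, then v[5]=33)
v[8] = 44  (first piece 4, then v[4]=23)
One optimal plan: pieces 4 + 4 (1 cut) → $46 − $2 = $44.

44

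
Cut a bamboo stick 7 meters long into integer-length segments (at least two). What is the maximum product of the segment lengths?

Let f[k] be the best product for length k (with at least one cut). For each first piece i, the rest contributes max(k−i, f[k−i]).
f[2] = 1×max(1,0) = 1×1 = 1
f[3] = 1×max(2,1) = 1×2 = 2
f[4] = 2×max(2,1) = 2×2 = 4
f[5] = 2×max(3,2) = 2×3 = 6
f[6] = 3×max(3,2) = 3×3 = 9
f[7] = 2×max(5,6) = 2×6 = 12
One optimal split: 3 + 2 + 2; product 3×2×2 = 12.

12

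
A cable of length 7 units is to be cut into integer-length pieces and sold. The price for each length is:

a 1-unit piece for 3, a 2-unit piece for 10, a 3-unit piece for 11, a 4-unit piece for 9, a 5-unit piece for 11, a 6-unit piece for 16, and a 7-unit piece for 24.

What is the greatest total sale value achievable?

33

Let v[k] be the best obtainable value from length k. For each k, try every first piece i and keep the best of price[i] + v[k−i].
v[1] = 3
v[2] = 10
v[3] = 13  (first piece 1, then v[2]=10)
v[4] = 20  (first piece 2, then v[2]=10)
v[5] = 23  (first piece 1, then v[4]=20)
v[6] = 30  (first piece 2, then v[4]=20)
v[7] = 33  (first piece 1, then v[6]=30)
One optimal cutting: 2 + 2 + 2 + 1 → 10 + 10 + 10 + 3 = 33.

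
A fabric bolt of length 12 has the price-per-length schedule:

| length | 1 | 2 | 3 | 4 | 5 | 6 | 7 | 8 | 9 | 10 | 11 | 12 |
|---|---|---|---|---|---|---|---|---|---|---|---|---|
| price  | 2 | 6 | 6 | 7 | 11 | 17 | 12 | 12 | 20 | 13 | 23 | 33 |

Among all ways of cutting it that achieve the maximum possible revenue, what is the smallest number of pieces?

Let r[k] be the best obtainable value from length k. For each k, try every first piece i and keep the best of price[i] + r[k−i].
r[1] = 2
r[2] = 6
r[3] = 8  (first piece 1, then r[2]=6)
r[4] = 12  (first piece 2, then r[2]=6)
r[5] = 14  (first piece 1, then r[4]=12)
r[6] = 18  (first piece 2, then r[4]=12)
r[7] = 20  (first piece 1, then r[6]=18)
r[8] = 24  (first piece 2, then r[6]=18)
r[9] = 26  (first piece 1, then r[8]=24)
r[10] = 30  (first piece 2, then r[8]=24)
r[11] = 32  (first piece 1, then r[10]=30)
r[12] = 36  (first piece 2, then r[10]=30)
Maximum revenue is $36.
Now minimize piece count subject to staying optimal: for each k, pieces[k] = 1 + min over i with p[i]+r[k−i]=r[k] of pieces[k−i].
pieces[9] = 5
pieces[10] = 5
pieces[11] = 6
pieces[12] = 6

6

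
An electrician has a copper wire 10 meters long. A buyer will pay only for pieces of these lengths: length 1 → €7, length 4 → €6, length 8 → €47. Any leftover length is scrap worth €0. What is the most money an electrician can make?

Build r[k] bottom-up: r[k] = max over allowed piece i of (p[i] + r[k−i]).
r[1] = 7
r[2] = 14  (first piece 1, then r[1]=7)
r[3] = 21  (first piece 1, then r[2]=14)
r[4] = 28  (first piece 1, then r[3]=21)
r[5] = 35  (first piece 1, then r[4]=28)
r[6] = 42  (first piece 1, then r[5]=35)
r[7] = 49  (first piece 1, then r[6]=42)
r[8] = 56  (first piece 1, then r[7]=49)
r[9] = 63  (first piece 1, then r[8]=56)
r[10] = 70  (first piece 1, then r[9]=63)
One optimal cutting: 1 + 1 + 1 + 1 + 1 + 1 + 1 + 1 + 1 + 1 → €70.

70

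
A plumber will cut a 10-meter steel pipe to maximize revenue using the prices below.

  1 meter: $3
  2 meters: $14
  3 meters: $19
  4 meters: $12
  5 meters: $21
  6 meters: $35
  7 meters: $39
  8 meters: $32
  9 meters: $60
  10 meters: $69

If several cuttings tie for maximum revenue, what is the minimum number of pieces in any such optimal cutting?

5

Let r[k] be the best obtainable value from length k. For each k, try every first piece i and keep the best of price[i] + r[k−i].
r[1] = 3
r[2] = max(3+3, 14+0) = 14
r[3] = max(3+14, 14+3, 19+0) = 19
r[4] = max(3+19, 14+14, 19+3, 12+0) = 28
r[5] = max(3+28, 14+19, 19+14, 12+3, 21+0) = 33
r[6] = max(3+33, 14+28, 19+19, 12+14, 21+3, 35+0) = 42
r[7] = max(3+42, 14+33, 19+28, …, 35+3, 39+0) = 47
r[8] = max(3+47, 14+42, 19+33, …, 39+3, 32+0) = 56
r[9] = max(3+56, 14+47, 19+42, …, 32+3, 60+0) = 61
r[10] = max(3+61, 14+56, 19+47, …, 60+3, 69+0) = 70
Maximum revenue is $70.
Now minimize piece count subject to staying optimal: for each k, pieces[k] = 1 + min over i with p[i]+r[k−i]=r[k] of pieces[k−i].
pieces[7] = 3
pieces[8] = 4
pieces[9] = 4
pieces[10] = 5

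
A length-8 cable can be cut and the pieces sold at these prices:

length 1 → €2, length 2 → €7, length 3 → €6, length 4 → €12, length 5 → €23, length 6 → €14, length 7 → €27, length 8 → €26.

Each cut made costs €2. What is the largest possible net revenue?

Let net[k] be the best obtainable value from length k. For each k, try every first piece i and keep the best of price[i] + net[k−i] minus the 2 cut fee when i<k.
net[1] = 2
net[2] = max(2+2-2, 7+0) = 7
net[3] = max(2+7-2, 7+2-2, 6+0) = 7
net[4] = max(2+7-2, 7+7-2, 6+2-2, 12+0) = 12
net[5] = max(2+12-2, 7+7-2, 6+7-2, 12+2-2, 23+0) = 23
net[6] = max(2+23-2, 7+12-2, 6+7-2, 12+7-2, 23+2-2, 14+0) = 23
net[7] = max(2+23-2, 7+23-2, 6+12-2, …, 14+2-2, 27+0) = 28
net[8] = max(2+28-2, 7+23-2, 6+23-2, …, 27+2-2, 26+0) = 28
One optimal plan: pieces 5 + 2 + 1 (2 cuts) → €32 − €4 = €28.

28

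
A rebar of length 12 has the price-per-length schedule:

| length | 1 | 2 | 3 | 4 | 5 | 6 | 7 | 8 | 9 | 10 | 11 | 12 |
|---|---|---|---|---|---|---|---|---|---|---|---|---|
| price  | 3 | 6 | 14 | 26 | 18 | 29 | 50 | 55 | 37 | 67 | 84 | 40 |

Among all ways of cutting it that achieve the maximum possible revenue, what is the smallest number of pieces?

Consider every possible first cut. r[k] is the best of p[i]+r[k−i] over all sellable i≤k.
r[1] = 3
r[2] = max(3+3, 6+0) = 6
r[3] = max(3+6, 6+3, 14+0) = 14
r[4] = max(3+14, 6+6, 14+3, 26+0) = 26
r[5] = max(3+26, 6+14, 14+6, 26+3, 18+0) = 29
r[6] = max(3+29, 6+26, 14+14, 26+6, 18+3, 29+0) = 32
r[7] = max(3+32, 6+29, 14+26, …, 29+3, 50+0) = 50
r[8] = max(3+50, 6+32, 14+29, …, 50+3, 55+0) = 55
r[9] = max(3+55, 6+50, 14+32, …, 55+3, 37+0) = 58
r[10] = max(3+58, 6+55, 14+50, …, 37+3, 67+0) = 67
r[11] = max(3+67, 6+58, 14+55, …, 67+3, 84+0) = 84
r[12] = max(3+84, 6+67, 14+58, …, 84+3, 40+0) = 87
Maximum revenue is ₹87.
Now minimize piece count subject to staying optimal: for each k, pieces[k] = 1 + min over i with p[i]+r[k−i]=r[k] of pieces[k−i].
pieces[9] = 2
pieces[10] = 1
pieces[11] = 1
pieces[12] = 2

2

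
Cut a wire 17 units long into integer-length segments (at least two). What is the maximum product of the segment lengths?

486

Define f[k] = max over 1≤i<k of i · max(k−i, f[k−i]); the inner max lets the remainder stay uncut if that's better.
f[2] = 1*max(1,0) = 1*1 = 1
f[3] = 1*max(2,1) = 1*2 = 2
f[4] = 2*max(2,1) = 2*2 = 4
f[5] = 2*max(3,2) = 2*3 = 6
f[6] = 3*max(3,2) = 3*3 = 9
f[7] = 2*max(5,6) = 2*6 = 12
f[8] = 2*max(6,9) = 2*9 = 18
f[9] = 3*max(6,9) = 3*9 = 27
f[10] = 2*max(8,18) = 2*18 = 36
f[11] = 2*max(9,27) = 2*27 = 54
f[12] = 3*max(9,27) = 3*27 = 81
f[13] = 2*max(11,54) = 2*54 = 108
f[14] = 2*max(12,81) = 2*81 = 162
f[15] = 3*max(12,81) = 3*81 = 243
f[16] = 2*max(14,162) = 2*162 = 324
f[17] = 2*max(15,243) = 2*243 = 486
One optimal split: 3 + 3 + 3 + 3 + 3 + 2; product 3*3*3*3*3*2 = 486.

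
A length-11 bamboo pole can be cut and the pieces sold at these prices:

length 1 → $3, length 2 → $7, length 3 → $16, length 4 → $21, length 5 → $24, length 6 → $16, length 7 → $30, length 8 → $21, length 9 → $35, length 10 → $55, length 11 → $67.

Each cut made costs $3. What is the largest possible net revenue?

Build v[k] bottom-up: v[k] = max over allowed piece i of (p[i] + v[k−i]) − 3 per cut.
v[1] = 3
v[2] = max(3+3-3, 7+0) = 7
v[3] = max(3+7-3, 7+3-3, 16+0) = 16
v[4] = max(3+16-3, 7+7-3, 16+3-3, 21+0) = 21
v[5] = max(3+21-3, 7+16-3, 16+7-3, 21+3-3, 24+0) = 24
v[6] = max(3+24-3, 7+21-3, 16+16-3, 21+7-3, 24+3-3, 16+0) = 29
v[7] = max(3+29-3, 7+24-3, 16+21-3, …, 16+3-3, 30+0) = 34
v[8] = max(3+34-3, 7+29-3, 16+24-3, …, 30+3-3, 21+0) = 39
v[9] = max(3+39-3, 7+34-3, 16+29-3, …, 21+3-3, 35+0) = 42
v[10] = max(3+42-3, 7+39-3, 16+34-3, …, 35+3-3, 55+0) = 55
v[11] = max(3+55-3, 7+42-3, 16+39-3, …, 55+3-3, 67+0) = 67
Best is to make no cuts and sell whole for $67.

67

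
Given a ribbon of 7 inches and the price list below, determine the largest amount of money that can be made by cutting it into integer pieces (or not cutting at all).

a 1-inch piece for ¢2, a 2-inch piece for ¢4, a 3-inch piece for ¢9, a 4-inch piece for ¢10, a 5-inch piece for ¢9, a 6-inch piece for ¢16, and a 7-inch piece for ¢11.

Consider every possible first cut. v[k] is the best of p[i]+v[k−i] over all sellable i≤k.
v[1] = 2
v[2] = 4  (first piece 1, then v[1]=2)
v[3] = 9
v[4] = 11  (first piece 1, then v[3]=9)
v[5] = 13  (first piece 1, then v[4]=11)
v[6] = 18  (first piece 3, then v[3]=9)
v[7] = 20  (first piece 1, then v[6]=18)
One optimal cutting: 3 + 3 + 1 → ¢9 + ¢9 + ¢2 = ¢20.

20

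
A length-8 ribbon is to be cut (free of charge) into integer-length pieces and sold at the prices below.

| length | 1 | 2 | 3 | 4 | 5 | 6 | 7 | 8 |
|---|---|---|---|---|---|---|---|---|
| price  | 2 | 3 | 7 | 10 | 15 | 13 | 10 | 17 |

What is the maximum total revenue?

Consider every possible first cut. R[k] is the best of p[i]+R[k−i] over all sellable i≤k.
R[1] = 2
R[2] = max(2+2, 3+0) = 4
R[3] = max(2+4, 3+2, 7+0) = 7
R[4] = max(2+7, 3+4, 7+2, 10+0) = 10
R[5] = max(2+10, 3+7, 7+4, 10+2, 15+0) = 15
R[6] = max(2+15, 3+10, 7+7, 10+4, 15+2, 13+0) = 17
R[7] = max(2+17, 3+15, 7+10, …, 13+2, 10+0) = 19
R[8] = max(2+19, 3+17, 7+15, …, 10+2, 17+0) = 22
One optimal cutting: 5 + 3 → ¢15 + ¢7 = ¢22.

22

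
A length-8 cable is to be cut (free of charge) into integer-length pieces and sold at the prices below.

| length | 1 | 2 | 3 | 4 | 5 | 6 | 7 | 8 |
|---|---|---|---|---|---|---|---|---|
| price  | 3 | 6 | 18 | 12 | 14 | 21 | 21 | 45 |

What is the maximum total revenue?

45

Let v[k] be the best obtainable value from length k. For each k, try every first piece i and keep the best of price[i] + v[k−i].
v[1] = 3
v[2] = max(3+3, 6+0) = 6
v[3] = max(3+6, 6+3, 18+0) = 18
v[4] = max(3+18, 6+6, 18+3, 12+0) = 21
v[5] = max(3+21, 6+18, 18+6, 12+3, 14+0) = 24
v[6] = max(3+24, 6+21, 18+18, 12+6, 14+3, 21+0) = 36
v[7] = max(3+36, 6+24, 18+21, …, 21+3, 21+0) = 39
v[8] = max(3+39, 6+36, 18+24, …, 21+3, 45+0) = 45
Best is to sell the whole 8-unit piece uncut for $45.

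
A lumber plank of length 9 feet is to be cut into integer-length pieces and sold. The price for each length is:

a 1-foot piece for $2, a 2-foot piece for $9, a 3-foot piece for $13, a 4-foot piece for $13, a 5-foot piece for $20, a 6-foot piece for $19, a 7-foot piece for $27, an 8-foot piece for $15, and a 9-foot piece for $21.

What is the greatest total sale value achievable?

40

Consider every possible first cut. v[k] is the best of p[i]+v[k−i] over all sellable i≤k.
v[1] = 2
v[2] = max(2+2, 9+0) = 9
v[3] = max(2+9, 9+2, 13+0) = 13
v[4] = max(2+13, 9+9, 13+2, 13+0) = 18
v[5] = max(2+18, 9+13, 13+9, 13+2, 20+0) = 22
v[6] = max(2+22, 9+18, 13+13, 13+9, 20+2, 19+0) = 27
v[7] = max(2+27, 9+22, 13+18, …, 19+2, 27+0) = 31
v[8] = max(2+31, 9+27, 13+22, …, 27+2, 15+0) = 36
v[9] = max(2+36, 9+31, 13+27, …, 15+2, 21+0) = 40
One optimal cutting: 3 + 2 + 2 + 2 → $13 + $9 + $9 + $9 = $40.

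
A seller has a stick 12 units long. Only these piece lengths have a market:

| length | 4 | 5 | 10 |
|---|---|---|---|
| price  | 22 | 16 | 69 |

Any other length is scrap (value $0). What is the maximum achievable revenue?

Build r[k] bottom-up: r[k] = max over allowed piece i of (p[i] + r[k−i]).
r[1] = 0
r[2] = 0
r[3] = 0
r[4] = 22
r[5] = max(22+0, 16+0) = 22
r[6] = max(22+0, 16+0) = 22
r[7] = max(22+0, 16+0) = 22
r[8] = max(22+22, 16+0) = 44
r[9] = max(22+22, 16+22) = 44
r[10] = max(22+22, 16+22, 69+0) = 69
r[11] = max(22+22, 16+22, 69+0) = 69
r[12] = max(22+44, 16+22, 69+0) = 69
One optimal cutting: pieces 10 with 2 units of scrap → $69.

69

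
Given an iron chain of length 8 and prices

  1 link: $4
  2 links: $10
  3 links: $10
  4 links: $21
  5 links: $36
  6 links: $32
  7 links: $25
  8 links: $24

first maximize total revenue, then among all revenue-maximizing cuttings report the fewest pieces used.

Consider every possible first cut. r[k] is the best of p[i]+r[k−i] over all sellable i≤k.
r[1] = 4
r[2] = max(4+4, 10+0) = 10
r[3] = max(4+10, 10+4, 10+0) = 14
r[4] = max(4+14, 10+10, 10+4, 21+0) = 21
r[5] = max(4+21, 10+14, 10+10, 21+4, 36+0) = 36
r[6] = max(4+36, 10+21, 10+14, 21+10, 36+4, 32+0) = 40
r[7] = max(4+40, 10+36, 10+21, …, 32+4, 25+0) = 46
r[8] = max(4+46, 10+40, 10+36, …, 25+4, 24+0) = 50
Maximum revenue is $50.
Now minimize piece count subject to staying optimal: for each k, pieces[k] = 1 + min over i with p[i]+r[k−i]=r[k] of pieces[k−i].
pieces[5] = 1
pieces[6] = 2
pieces[7] = 2
pieces[8] = 3

3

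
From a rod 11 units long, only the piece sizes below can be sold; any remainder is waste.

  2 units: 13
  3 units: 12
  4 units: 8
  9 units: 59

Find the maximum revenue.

72

Build f[k] bottom-up: f[k] = max over allowed piece i of (p[i] + f[k−i]).
f[1] = 0
f[2] = 13
f[3] = max(13+0, 12+0) = 13
f[4] = max(13+13, 12+0, 8+0) = 26
f[5] = max(13+13, 12+13, 8+0) = 26
f[6] = max(13+26, 12+13, 8+13) = 39
f[7] = max(13+26, 12+26, 8+13) = 39
f[8] = max(13+39, 12+26, 8+26) = 52
f[9] = max(13+39, 12+39, 8+26, 59+0) = 59
f[10] = max(13+52, 12+39, 8+39, 59+0) = 65
f[11] = max(13+59, 12+52, 8+39, 59+13) = 72
One optimal cutting: 9 + 2 → 72.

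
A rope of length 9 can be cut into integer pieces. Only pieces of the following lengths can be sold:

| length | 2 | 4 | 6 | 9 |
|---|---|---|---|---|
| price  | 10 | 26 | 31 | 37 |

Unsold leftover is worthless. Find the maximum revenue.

52

Consider every possible first cut. best[k] is the best of p[i]+best[k−i] over all sellable i≤k.
best[1] = 0
best[2] = 10
best[3] = 10
best[4] = max(10+10, 26+0) = 26
best[5] = max(10+10, 26+0) = 26
best[6] = max(10+26, 26+10, 31+0) = 36
best[7] = max(10+26, 26+10, 31+0) = 36
best[8] = max(10+36, 26+26, 31+10) = 52
best[9] = max(10+36, 26+26, 31+10, 37+0) = 52
One optimal cutting: pieces 4 + 4 with 1 cm of scrap → 52.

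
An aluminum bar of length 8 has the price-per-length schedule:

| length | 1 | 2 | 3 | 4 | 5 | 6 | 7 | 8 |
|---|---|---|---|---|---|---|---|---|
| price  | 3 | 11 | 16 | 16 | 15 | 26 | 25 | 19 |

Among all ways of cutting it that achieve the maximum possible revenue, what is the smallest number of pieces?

Let r[k] be the best obtainable value from length k. For each k, try every first piece i and keep the best of price[i] + r[k−i].
r[1] = 3
r[2] = max(3+3, 11+0) = 11
r[3] = max(3+11, 11+3, 16+0) = 16
r[4] = max(3+16, 11+11, 16+3, 16+0) = 22
r[5] = max(3+22, 11+16, 16+11, 16+3, 15+0) = 27
r[6] = max(3+27, 11+22, 16+16, 16+11, 15+3, 26+0) = 33
r[7] = max(3+33, 11+27, 16+22, …, 26+3, 25+0) = 38
r[8] = max(3+38, 11+33, 16+27, …, 25+3, 19+0) = 44
Maximum revenue is $44.
Now minimize piece count subject to staying optimal: for each k, pieces[k] = 1 + min over i with p[i]+r[k−i]=r[k] of pieces[k−i].
pieces[5] = 2
pieces[6] = 3
pieces[7] = 3
pieces[8] = 4

4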